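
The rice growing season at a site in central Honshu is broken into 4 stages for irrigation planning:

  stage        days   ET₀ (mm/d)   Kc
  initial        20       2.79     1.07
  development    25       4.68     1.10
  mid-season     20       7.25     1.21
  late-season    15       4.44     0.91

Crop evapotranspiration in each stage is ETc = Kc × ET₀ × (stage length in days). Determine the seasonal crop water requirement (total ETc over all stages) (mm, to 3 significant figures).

424 mm

initial: 1.07 × 2.79 × 20 = 59.71 mm
development: 1.10 × 4.68 × 25 = 128.70 mm
mid-season: 1.21 × 7.25 × 20 = 175.45 mm
late-season: 0.91 × 4.44 × 15 = 60.61 mm
Seasonal total = 424.47 mm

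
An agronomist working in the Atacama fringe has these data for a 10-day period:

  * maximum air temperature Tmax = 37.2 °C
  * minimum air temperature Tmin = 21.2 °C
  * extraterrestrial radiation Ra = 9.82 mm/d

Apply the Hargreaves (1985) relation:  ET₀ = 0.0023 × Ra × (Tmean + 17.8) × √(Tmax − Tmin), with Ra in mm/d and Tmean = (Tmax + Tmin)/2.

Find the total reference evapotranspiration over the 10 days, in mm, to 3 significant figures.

42.5 mm

Tmean = (37.2 + 21.2)/2 = 29.20 °C
ET₀ = 0.0023 × 9.82 × (29.20 + 17.8) × √16.0 = 0.0023 × 9.82 × 47.00 × 4.0000 = 4.2462 mm/d
Over 10 days: 4.2462 × 10 = 42.462 mm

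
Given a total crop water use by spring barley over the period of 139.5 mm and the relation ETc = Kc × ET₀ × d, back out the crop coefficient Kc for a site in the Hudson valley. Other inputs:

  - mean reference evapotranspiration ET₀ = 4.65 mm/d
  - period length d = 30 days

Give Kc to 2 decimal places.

ETc = Kc × ET₀ × d  ⇒  Kc = ETc / (ET₀ × d)
Kc = 139.5 / (4.65 × 30) = 139.5 / 139.50 = 1.0000

1.00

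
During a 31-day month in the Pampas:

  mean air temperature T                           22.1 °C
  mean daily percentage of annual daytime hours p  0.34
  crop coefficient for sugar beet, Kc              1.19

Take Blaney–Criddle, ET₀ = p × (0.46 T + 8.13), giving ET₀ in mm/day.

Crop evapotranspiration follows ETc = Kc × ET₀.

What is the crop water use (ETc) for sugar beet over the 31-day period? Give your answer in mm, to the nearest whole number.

ET₀ = 0.34 × (0.46 × 22.1 + 8.13) = 0.34 × 18.296 = 6.2206 mm/d
ETc = Kc × ET₀ = 1.19 × 6.2206 = 7.4025 mm/d
Over 31 days: 7.4025 × 31 = 229.478 mm

229 mm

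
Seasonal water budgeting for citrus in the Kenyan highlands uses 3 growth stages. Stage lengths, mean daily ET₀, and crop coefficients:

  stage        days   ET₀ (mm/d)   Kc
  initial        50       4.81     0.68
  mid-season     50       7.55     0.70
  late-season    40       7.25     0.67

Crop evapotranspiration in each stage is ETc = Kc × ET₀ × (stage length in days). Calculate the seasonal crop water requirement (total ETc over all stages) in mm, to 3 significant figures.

initial: 0.68 × 4.81 × 50 = 163.54 mm
mid-season: 0.70 × 7.55 × 50 = 264.25 mm
late-season: 0.67 × 7.25 × 40 = 194.30 mm
Seasonal total = 622.09 mm

622 mm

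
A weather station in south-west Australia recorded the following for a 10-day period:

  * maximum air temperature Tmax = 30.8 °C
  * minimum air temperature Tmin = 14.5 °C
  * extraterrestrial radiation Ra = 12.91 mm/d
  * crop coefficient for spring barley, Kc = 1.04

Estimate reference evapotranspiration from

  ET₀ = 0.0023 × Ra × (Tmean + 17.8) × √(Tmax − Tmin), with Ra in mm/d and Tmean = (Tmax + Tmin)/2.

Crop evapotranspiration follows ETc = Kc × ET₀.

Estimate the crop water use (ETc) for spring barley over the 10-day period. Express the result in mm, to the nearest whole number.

Tmean = (30.8 + 14.5)/2 = 22.65 °C
ET₀ = 0.0023 × 12.91 × (22.65 + 17.8) × √16.3 = 0.0023 × 12.91 × 40.45 × 4.0373 = 4.8491 mm/d
ETc = Kc × ET₀ = 1.04 × 4.8491 = 5.0431 mm/d
Over 10 days: 5.0431 × 10 = 50.431 mm

50 mm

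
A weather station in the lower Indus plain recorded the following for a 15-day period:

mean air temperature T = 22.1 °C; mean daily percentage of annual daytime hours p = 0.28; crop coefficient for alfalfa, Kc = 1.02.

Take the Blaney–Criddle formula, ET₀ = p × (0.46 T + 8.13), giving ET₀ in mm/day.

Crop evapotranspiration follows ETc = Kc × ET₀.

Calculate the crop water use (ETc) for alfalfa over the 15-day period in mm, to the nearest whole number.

78 mm

ET₀ = 0.28 × (0.46 × 22.1 + 8.13) = 0.28 × 18.296 = 5.1229 mm/d
ETc = Kc × ET₀ = 1.02 × 5.1229 = 5.2254 mm/d
Over 15 days: 5.2254 × 15 = 78.381 mm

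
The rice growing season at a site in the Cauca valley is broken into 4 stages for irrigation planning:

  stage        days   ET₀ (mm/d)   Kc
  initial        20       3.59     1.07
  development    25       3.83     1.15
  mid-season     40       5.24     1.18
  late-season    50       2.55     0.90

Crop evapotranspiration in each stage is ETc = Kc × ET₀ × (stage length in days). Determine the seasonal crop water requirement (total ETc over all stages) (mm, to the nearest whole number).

initial: 1.07 × 3.59 × 20 = 76.83 mm
development: 1.15 × 3.83 × 25 = 110.11 mm
mid-season: 1.18 × 5.24 × 40 = 247.33 mm
late-season: 0.90 × 2.55 × 50 = 114.75 mm
Seasonal total = 549.02 mm

549 mm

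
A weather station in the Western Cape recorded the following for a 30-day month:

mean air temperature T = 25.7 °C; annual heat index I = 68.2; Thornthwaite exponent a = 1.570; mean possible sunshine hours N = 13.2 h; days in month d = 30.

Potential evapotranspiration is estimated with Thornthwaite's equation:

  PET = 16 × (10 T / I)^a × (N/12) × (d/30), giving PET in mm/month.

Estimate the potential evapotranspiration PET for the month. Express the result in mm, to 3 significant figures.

141 mm

10T/I = 10 × 25.7 / 68.2 = 3.7683
(10T/I)^a = 3.7683^1.570 = 8.0269
Uncorrected PET = 16 × 8.0269 = 128.430 mm
Correction = (N/12)(d/30) = (13.2/12)(30/30) = 1.1000
PET = 128.430 × 1.1000 = 141.273 mm/month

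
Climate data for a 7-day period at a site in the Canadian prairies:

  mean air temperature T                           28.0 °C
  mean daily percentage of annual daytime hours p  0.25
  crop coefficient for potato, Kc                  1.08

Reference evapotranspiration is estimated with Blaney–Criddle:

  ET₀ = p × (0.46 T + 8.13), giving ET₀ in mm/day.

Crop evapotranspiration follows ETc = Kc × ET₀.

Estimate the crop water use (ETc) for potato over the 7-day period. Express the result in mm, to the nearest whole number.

40 mm

ET₀ = 0.25 × (0.46 × 28.0 + 8.13) = 0.25 × 21.010 = 5.2525 mm/d
ETc = Kc × ET₀ = 1.08 × 5.2525 = 5.6727 mm/d
Over 7 days: 5.6727 × 7 = 39.709 mm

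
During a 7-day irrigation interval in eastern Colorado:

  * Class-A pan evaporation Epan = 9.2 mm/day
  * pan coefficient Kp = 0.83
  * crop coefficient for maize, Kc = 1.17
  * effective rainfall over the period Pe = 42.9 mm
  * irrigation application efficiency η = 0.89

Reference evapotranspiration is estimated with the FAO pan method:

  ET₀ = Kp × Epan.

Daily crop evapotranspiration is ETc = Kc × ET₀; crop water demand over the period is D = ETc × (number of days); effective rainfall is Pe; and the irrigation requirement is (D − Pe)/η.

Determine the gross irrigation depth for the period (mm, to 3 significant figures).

ET₀ = 0.83 × 9.2 = 7.6360 mm/d
ETc = Kc × ET₀ = 1.17 × 7.6360 = 8.9341 mm/d
Crop demand D = ETc × 7 d = 8.9341 × 7 = 62.539 mm
D − Pe = 62.539 − 42.9 = 19.639 mm
Gross irrigation = 19.639 / 0.89 = 22.066 mm

22.1 mm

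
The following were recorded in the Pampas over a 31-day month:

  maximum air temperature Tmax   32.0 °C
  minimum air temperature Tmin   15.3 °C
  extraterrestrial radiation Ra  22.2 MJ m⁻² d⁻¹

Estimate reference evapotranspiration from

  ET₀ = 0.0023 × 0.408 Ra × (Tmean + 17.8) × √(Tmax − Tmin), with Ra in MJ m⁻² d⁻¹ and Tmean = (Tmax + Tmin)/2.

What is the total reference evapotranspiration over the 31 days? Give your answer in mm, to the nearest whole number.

109 mm

Tmean = (32.0 + 15.3)/2 = 23.65 °C
0.408 Ra = 0.408 × 22.2 = 9.0576 mm/d equivalent
ET₀ = 0.0023 × 9.0576 × (23.65 + 17.8) × √16.7 = 0.0023 × 9.0576 × 41.45 × 4.0866 = 3.5288 mm/d
Over 31 days: 3.5288 × 31 = 109.393 mm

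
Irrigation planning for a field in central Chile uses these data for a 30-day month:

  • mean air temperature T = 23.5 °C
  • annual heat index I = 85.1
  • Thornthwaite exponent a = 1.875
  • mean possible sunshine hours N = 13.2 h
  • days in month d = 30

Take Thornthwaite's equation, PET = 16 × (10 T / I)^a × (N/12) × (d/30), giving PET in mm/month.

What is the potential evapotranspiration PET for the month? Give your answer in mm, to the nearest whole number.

118 mm

10T/I = 10 × 23.5 / 85.1 = 2.7615
(10T/I)^a = 2.7615^1.875 = 6.7166
Uncorrected PET = 16 × 6.7166 = 107.466 mm
Correction = (N/12)(d/30) = (13.2/12)(30/30) = 1.1000
PET = 107.466 × 1.1000 = 118.213 mm/month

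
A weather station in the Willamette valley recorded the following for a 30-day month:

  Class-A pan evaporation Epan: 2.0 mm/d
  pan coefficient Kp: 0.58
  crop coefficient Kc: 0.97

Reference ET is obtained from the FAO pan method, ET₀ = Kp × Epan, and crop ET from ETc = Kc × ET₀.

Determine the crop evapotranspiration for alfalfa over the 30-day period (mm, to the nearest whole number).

ET₀ = 0.58 × 2.0 = 1.1600 mm/d
ETc = Kc × ET₀ = 0.97 × 1.1600 = 1.1252 mm/d
Over 30 days: 1.1252 × 30 = 33.756 mm

34 mm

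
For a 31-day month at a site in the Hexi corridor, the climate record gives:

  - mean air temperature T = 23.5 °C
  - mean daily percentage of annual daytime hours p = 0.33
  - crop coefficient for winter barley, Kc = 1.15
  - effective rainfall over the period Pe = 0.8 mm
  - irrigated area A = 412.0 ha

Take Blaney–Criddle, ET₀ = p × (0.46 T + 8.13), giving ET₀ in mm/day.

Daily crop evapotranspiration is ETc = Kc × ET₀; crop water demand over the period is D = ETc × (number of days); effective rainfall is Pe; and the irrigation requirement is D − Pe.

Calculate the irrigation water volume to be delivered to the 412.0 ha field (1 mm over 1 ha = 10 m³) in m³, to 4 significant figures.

ET₀ = 0.33 × (0.46 × 23.5 + 8.13) = 0.33 × 18.940 = 6.2502 mm/d
ETc = Kc × ET₀ = 1.15 × 6.2502 = 7.1877 mm/d
Crop demand D = ETc × 31 d = 7.1877 × 31 = 222.819 mm
D − Pe = 222.819 − 0.8 = 222.019 mm
Volume = 222.019 mm × 412.0 ha × 10 = 914718.3 m³

914700 m³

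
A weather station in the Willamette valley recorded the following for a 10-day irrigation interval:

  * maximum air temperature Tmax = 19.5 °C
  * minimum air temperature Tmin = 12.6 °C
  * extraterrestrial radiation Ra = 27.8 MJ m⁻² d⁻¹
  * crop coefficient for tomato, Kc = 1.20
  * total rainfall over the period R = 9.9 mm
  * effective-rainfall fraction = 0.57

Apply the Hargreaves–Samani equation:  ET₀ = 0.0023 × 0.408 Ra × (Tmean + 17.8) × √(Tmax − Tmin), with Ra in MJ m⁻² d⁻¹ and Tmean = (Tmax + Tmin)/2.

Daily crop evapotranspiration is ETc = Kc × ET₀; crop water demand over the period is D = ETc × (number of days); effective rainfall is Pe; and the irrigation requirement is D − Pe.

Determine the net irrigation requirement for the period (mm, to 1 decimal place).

Tmean = (19.5 + 12.6)/2 = 16.05 °C
0.408 Ra = 0.408 × 27.8 = 11.3424 mm/d equivalent
ET₀ = 0.0023 × 11.3424 × (16.05 + 17.8) × √6.9 = 0.0023 × 11.3424 × 33.85 × 2.6268 = 2.3196 mm/d
ETc = Kc × ET₀ = 1.20 × 2.3196 = 2.7835 mm/d
Crop demand D = ETc × 10 d = 2.7835 × 10 = 27.835 mm
Pe = 0.57 × 9.9 = 5.643 mm
D − Pe = 27.835 − 5.643 = 22.192 mm

22.2 mm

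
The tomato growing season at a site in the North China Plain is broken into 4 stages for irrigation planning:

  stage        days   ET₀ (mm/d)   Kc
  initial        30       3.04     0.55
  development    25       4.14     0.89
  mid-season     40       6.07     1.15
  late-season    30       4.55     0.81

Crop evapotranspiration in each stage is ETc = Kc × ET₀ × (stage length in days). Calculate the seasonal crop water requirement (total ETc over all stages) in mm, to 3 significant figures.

initial: 0.55 × 3.04 × 30 = 50.16 mm
development: 0.89 × 4.14 × 25 = 92.12 mm
mid-season: 1.15 × 6.07 × 40 = 279.22 mm
late-season: 0.81 × 4.55 × 30 = 110.57 mm
Seasonal total = 532.07 mm

532 mm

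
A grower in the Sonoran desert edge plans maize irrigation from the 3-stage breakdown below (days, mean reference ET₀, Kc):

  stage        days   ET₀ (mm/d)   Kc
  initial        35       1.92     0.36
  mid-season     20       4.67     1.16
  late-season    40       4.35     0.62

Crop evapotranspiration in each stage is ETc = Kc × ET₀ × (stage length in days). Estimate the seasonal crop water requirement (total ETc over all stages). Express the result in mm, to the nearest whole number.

240 mm

initial: 0.36 × 1.92 × 35 = 24.19 mm
mid-season: 1.16 × 4.67 × 20 = 108.34 mm
late-season: 0.62 × 4.35 × 40 = 107.88 mm
Seasonal total = 240.41 mm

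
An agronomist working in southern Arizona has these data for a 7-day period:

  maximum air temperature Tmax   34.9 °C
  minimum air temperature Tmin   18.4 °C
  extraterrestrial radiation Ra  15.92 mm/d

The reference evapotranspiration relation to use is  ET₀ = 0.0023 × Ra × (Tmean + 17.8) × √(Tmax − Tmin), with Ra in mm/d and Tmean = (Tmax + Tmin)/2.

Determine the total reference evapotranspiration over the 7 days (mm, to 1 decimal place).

46.3 mm

Tmean = (34.9 + 18.4)/2 = 26.65 °C
ET₀ = 0.0023 × 15.92 × (26.65 + 17.8) × √16.5 = 0.0023 × 15.92 × 44.45 × 4.0620 = 6.6112 mm/d
Over 7 days: 6.6112 × 7 = 46.278 mm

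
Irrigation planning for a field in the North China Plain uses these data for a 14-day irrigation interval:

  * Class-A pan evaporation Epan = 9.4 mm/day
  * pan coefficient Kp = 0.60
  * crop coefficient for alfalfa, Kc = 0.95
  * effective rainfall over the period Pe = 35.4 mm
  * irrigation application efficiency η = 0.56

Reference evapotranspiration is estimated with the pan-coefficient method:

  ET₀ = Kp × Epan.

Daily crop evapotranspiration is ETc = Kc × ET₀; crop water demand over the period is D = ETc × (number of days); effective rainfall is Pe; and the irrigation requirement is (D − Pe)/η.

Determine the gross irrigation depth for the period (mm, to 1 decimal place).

ET₀ = 0.60 × 9.4 = 5.6400 mm/d
ETc = Kc × ET₀ = 0.95 × 5.6400 = 5.3580 mm/d
Crop demand D = ETc × 14 d = 5.3580 × 14 = 75.012 mm
D − Pe = 75.012 − 35.4 = 39.612 mm
Gross irrigation = 39.612 / 0.56 = 70.736 mm

70.7 mm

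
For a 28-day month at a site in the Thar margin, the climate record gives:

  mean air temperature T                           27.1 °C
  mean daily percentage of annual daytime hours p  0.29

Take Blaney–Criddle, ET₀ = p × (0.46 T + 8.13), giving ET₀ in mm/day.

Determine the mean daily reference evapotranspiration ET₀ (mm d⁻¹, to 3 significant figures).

ET₀ = 0.29 × (0.46 × 27.1 + 8.13) = 0.29 × 20.596 = 5.9728 mm/d

5.97 mm d⁻¹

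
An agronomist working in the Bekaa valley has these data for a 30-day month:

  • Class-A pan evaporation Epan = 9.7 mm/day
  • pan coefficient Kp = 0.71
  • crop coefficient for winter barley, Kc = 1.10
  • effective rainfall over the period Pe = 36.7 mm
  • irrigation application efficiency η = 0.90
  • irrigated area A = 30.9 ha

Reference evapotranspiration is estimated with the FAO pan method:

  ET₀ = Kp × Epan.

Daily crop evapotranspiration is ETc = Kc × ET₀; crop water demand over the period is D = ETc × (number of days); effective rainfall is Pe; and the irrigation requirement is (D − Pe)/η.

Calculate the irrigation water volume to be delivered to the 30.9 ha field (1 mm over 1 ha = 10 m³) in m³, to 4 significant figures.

ET₀ = 0.71 × 9.7 = 6.8870 mm/d
ETc = Kc × ET₀ = 1.10 × 6.8870 = 7.5757 mm/d
Crop demand D = ETc × 30 d = 7.5757 × 30 = 227.271 mm
D − Pe = 227.271 − 36.7 = 190.571 mm
Gross irrigation = 190.571 / 0.90 = 211.746 mm
Volume = 211.746 mm × 30.9 ha × 10 = 65429.5 m³

65430 m³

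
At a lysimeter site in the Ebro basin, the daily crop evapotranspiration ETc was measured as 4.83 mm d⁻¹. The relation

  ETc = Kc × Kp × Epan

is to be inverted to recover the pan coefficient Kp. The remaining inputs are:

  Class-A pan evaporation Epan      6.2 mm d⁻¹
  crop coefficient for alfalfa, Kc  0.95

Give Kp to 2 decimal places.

0.82

ETc = Kc × Kp × Epan  ⇒  Kp = ETc / (Kc × Epan)
Kp = 4.83 / (0.95 × 6.2) = 4.83 / 5.890 = 0.8200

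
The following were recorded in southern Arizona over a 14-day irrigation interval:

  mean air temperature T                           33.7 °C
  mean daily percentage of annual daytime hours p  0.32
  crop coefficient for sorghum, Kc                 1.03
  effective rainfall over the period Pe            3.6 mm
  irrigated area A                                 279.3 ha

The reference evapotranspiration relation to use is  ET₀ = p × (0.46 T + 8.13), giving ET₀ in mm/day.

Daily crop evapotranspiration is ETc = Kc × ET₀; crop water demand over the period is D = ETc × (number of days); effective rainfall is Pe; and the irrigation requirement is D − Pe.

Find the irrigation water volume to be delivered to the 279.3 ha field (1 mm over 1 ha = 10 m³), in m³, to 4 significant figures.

ET₀ = 0.32 × (0.46 × 33.7 + 8.13) = 0.32 × 23.632 = 7.5622 mm/d
ETc = Kc × ET₀ = 1.03 × 7.5622 = 7.7891 mm/d
Crop demand D = ETc × 14 d = 7.7891 × 14 = 109.047 mm
D − Pe = 109.047 − 3.6 = 105.447 mm
Volume = 105.447 mm × 279.3 ha × 10 = 294513.5 m³

294500 m³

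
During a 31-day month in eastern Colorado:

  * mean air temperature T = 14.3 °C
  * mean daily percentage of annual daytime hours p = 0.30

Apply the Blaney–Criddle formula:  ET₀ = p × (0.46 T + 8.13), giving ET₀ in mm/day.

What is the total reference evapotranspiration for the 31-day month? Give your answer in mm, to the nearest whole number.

137 mm

ET₀ = 0.30 × (0.46 × 14.3 + 8.13) = 0.30 × 14.708 = 4.4124 mm/d
Monthly total = 4.4124 × 31 = 136.784 mm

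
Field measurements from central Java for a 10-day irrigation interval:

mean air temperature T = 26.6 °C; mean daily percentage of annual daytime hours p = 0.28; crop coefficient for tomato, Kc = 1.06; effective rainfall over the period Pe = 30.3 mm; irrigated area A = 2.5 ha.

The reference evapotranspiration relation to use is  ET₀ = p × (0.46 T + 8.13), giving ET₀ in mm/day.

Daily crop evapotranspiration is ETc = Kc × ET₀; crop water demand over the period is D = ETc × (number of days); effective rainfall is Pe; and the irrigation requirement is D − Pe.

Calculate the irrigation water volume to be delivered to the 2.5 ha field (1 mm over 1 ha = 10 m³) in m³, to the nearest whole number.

ET₀ = 0.28 × (0.46 × 26.6 + 8.13) = 0.28 × 20.366 = 5.7025 mm/d
ETc = Kc × ET₀ = 1.06 × 5.7025 = 6.0447 mm/d
Crop demand D = ETc × 10 d = 6.0447 × 10 = 60.447 mm
D − Pe = 60.447 − 30.3 = 30.147 mm
Volume = 30.147 mm × 2.5 ha × 10 = 753.7 m³

754 m³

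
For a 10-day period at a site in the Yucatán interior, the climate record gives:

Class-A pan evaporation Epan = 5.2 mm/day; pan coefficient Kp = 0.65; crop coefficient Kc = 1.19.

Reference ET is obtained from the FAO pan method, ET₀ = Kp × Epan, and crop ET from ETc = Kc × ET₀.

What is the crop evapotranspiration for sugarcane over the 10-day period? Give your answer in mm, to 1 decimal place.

ET₀ = 0.65 × 5.2 = 3.3800 mm/d
ETc = Kc × ET₀ = 1.19 × 3.3800 = 4.0222 mm/d
Over 10 days: 4.0222 × 10 = 40.222 mm

40.2 mm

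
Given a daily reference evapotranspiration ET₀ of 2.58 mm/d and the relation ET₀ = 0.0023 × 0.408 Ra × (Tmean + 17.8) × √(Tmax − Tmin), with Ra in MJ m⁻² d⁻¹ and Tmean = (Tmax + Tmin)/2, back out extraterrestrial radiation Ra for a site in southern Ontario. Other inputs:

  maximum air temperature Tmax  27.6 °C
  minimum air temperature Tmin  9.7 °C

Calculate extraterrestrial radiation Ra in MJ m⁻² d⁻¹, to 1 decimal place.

Tmean = (27.6+9.7)/2 = 18.65 °C; ΔT = 17.9
Ra = ET₀ / [0.0023 × 0.408 × (Tmean+17.8) × √ΔT]
   = 2.58 / (0.0023 × 0.408 × 36.45 × 4.2308) = 17.828 MJ m⁻² d⁻¹

17.8 MJ m⁻² d⁻¹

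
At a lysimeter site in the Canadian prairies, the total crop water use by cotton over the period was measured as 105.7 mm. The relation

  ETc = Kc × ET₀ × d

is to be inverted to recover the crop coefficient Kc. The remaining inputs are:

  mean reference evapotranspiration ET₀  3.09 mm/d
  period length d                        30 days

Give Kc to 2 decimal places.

ETc = Kc × ET₀ × d  ⇒  Kc = ETc / (ET₀ × d)
Kc = 105.7 / (3.09 × 30) = 105.7 / 92.70 = 1.1402

1.14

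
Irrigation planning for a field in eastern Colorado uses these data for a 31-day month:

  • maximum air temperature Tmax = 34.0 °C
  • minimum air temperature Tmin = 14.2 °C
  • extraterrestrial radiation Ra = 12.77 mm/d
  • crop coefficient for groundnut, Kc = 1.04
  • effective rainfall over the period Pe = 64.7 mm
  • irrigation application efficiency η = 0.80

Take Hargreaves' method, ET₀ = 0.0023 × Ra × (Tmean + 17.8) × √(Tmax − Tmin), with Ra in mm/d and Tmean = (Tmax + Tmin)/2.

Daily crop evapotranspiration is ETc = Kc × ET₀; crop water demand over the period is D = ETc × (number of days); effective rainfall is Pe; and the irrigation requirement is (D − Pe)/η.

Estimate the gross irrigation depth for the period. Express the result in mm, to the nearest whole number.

140 mm

Tmean = (34.0 + 14.2)/2 = 24.10 °C
ET₀ = 0.0023 × 12.77 × (24.10 + 17.8) × √19.8 = 0.0023 × 12.77 × 41.90 × 4.4497 = 5.4760 mm/d
ETc = Kc × ET₀ = 1.04 × 5.4760 = 5.6950 mm/d
Crop demand D = ETc × 31 d = 5.6950 × 31 = 176.545 mm
D − Pe = 176.545 − 64.7 = 111.845 mm
Gross irrigation = 111.845 / 0.80 = 139.806 mm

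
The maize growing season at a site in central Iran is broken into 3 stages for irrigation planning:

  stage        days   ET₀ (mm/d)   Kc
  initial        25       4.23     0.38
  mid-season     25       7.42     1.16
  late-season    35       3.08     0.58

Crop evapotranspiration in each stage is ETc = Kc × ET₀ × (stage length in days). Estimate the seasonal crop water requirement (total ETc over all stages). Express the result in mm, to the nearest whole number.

318 mm

initial: 0.38 × 4.23 × 25 = 40.19 mm
mid-season: 1.16 × 7.42 × 25 = 215.18 mm
late-season: 0.58 × 3.08 × 35 = 62.52 mm
Seasonal total = 317.89 mm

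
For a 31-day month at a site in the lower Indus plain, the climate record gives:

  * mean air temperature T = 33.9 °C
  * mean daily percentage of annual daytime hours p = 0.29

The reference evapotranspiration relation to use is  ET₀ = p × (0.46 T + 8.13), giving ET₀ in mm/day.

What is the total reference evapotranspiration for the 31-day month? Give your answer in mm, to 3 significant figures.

ET₀ = 0.29 × (0.46 × 33.9 + 8.13) = 0.29 × 23.724 = 6.8800 mm/d
Monthly total = 6.8800 × 31 = 213.280 mm

213 mm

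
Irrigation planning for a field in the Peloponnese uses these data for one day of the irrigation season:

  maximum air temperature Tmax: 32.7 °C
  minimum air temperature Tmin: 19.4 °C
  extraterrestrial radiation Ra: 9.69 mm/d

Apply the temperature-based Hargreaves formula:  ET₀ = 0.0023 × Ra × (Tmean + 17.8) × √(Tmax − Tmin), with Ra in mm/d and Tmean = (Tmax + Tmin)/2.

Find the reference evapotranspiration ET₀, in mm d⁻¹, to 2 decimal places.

Tmean = (32.7 + 19.4)/2 = 26.05 °C
ET₀ = 0.0023 × 9.69 × (26.05 + 17.8) × √13.3 = 0.0023 × 9.69 × 43.85 × 3.6469 = 3.5641 mm/d

3.56 mm d⁻¹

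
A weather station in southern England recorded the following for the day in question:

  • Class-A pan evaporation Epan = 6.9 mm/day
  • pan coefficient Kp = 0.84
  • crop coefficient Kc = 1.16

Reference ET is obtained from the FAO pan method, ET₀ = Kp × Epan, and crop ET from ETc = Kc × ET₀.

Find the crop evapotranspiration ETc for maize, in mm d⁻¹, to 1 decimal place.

6.7 mm d⁻¹

ET₀ = 0.84 × 6.9 = 5.7960 mm/d
ETc = Kc × ET₀ = 1.16 × 5.7960 = 6.7234 mm/d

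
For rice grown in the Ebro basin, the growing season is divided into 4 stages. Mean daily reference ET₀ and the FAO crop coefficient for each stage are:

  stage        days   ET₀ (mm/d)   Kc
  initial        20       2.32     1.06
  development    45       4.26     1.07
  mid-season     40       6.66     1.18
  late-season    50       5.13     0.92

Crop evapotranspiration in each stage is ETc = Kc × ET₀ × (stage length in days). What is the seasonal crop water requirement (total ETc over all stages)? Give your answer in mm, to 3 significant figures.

805 mm

initial: 1.06 × 2.32 × 20 = 49.18 mm
development: 1.07 × 4.26 × 45 = 205.12 mm
mid-season: 1.18 × 6.66 × 40 = 314.35 mm
late-season: 0.92 × 5.13 × 50 = 235.98 mm
Seasonal total = 804.63 mm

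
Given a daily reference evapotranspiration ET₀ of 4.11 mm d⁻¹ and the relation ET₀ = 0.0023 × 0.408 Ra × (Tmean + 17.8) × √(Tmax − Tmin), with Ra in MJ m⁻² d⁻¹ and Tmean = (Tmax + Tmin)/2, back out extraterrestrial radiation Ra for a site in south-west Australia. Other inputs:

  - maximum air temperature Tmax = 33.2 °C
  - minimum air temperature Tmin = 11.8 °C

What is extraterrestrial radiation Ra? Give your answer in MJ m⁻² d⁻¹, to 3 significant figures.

Tmean = (33.2+11.8)/2 = 22.50 °C; ΔT = 21.4
Ra = ET₀ / [0.0023 × 0.408 × (Tmean+17.8) × √ΔT]
   = 4.11 / (0.0023 × 0.408 × 40.30 × 4.6260) = 23.493 MJ m⁻² d⁻¹

23.5 MJ m⁻² d⁻¹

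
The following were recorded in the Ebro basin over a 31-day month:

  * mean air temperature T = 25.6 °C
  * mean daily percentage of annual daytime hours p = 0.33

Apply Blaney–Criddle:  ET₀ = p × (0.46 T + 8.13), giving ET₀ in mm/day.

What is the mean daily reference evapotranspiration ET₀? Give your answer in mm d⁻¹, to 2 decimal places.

6.57 mm d⁻¹

ET₀ = 0.33 × (0.46 × 25.6 + 8.13) = 0.33 × 19.906 = 6.5690 mm/d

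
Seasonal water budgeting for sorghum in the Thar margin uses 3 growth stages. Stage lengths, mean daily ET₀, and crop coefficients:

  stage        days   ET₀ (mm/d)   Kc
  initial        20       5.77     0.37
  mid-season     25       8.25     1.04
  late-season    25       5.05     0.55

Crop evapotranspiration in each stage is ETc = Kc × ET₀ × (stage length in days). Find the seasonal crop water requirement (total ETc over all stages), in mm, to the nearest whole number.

327 mm

initial: 0.37 × 5.77 × 20 = 42.70 mm
mid-season: 1.04 × 8.25 × 25 = 214.50 mm
late-season: 0.55 × 5.05 × 25 = 69.44 mm
Seasonal total = 326.64 mm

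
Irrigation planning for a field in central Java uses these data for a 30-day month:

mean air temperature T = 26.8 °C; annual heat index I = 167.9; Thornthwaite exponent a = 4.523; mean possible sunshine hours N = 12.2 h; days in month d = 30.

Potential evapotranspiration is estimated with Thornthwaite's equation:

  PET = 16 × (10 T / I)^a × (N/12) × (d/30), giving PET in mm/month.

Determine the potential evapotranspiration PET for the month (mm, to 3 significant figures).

10T/I = 10 × 26.8 / 167.9 = 1.5962
(10T/I)^a = 1.5962^4.523 = 8.2902
Uncorrected PET = 16 × 8.2902 = 132.643 mm
Correction = (N/12)(d/30) = (12.2/12)(30/30) = 1.0167
PET = 132.643 × 1.0167 = 134.858 mm/month

135 mm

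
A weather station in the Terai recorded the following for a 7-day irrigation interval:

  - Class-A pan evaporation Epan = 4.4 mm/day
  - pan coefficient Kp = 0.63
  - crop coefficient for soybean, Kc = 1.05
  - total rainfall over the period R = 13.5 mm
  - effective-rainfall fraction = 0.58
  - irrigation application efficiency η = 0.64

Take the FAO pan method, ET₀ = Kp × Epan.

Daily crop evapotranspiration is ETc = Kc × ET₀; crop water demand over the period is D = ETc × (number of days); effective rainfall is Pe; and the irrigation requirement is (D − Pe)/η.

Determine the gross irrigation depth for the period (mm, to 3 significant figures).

ET₀ = 0.63 × 4.4 = 2.7720 mm/d
ETc = Kc × ET₀ = 1.05 × 2.7720 = 2.9106 mm/d
Crop demand D = ETc × 7 d = 2.9106 × 7 = 20.374 mm
Pe = 0.58 × 13.5 = 7.830 mm
D − Pe = 20.374 − 7.830 = 12.544 mm
Gross irrigation = 12.544 / 0.64 = 19.600 mm

19.6 mm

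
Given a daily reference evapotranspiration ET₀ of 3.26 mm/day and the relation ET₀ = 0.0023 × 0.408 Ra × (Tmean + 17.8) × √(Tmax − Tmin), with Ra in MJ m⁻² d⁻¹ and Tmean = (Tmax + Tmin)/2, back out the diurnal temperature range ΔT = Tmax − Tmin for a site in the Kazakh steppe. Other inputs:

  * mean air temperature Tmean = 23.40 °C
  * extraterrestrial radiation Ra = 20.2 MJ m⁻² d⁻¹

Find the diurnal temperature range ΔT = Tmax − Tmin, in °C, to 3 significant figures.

√ΔT = ET₀ / [0.0023 × 0.408 × Ra × (Tmean+17.8)] = 3.26 / (0.0023 × 8.2416 × 41.20) = 4.1743
ΔT = 4.1743² = 17.425 °C

17.4 °C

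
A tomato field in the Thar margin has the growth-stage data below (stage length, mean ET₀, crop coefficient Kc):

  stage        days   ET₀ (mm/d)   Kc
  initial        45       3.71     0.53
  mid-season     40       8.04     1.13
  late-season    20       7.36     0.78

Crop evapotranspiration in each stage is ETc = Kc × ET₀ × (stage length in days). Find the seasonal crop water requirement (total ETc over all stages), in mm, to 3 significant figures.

567 mm

initial: 0.53 × 3.71 × 45 = 88.48 mm
mid-season: 1.13 × 8.04 × 40 = 363.41 mm
late-season: 0.78 × 7.36 × 20 = 114.82 mm
Seasonal total = 566.71 mm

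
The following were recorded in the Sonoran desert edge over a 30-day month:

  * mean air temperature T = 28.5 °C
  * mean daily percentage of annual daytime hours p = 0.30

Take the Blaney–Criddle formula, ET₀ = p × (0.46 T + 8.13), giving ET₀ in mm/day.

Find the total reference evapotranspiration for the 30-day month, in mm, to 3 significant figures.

191 mm

ET₀ = 0.30 × (0.46 × 28.5 + 8.13) = 0.30 × 21.240 = 6.3720 mm/d
Monthly total = 6.3720 × 30 = 191.160 mm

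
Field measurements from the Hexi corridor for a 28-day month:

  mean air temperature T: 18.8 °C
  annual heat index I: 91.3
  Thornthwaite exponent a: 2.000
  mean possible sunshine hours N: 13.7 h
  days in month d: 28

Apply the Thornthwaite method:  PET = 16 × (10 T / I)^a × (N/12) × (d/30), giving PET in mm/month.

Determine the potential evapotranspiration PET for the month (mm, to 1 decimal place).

10T/I = 10 × 18.8 / 91.3 = 2.0591
(10T/I)^a = 2.0591^2.000 = 4.2399
Uncorrected PET = 16 × 4.2399 = 67.838 mm
Correction = (N/12)(d/30) = (13.7/12)(28/30) = 1.0656
PET = 67.838 × 1.0656 = 72.288 mm/month

72.3 mm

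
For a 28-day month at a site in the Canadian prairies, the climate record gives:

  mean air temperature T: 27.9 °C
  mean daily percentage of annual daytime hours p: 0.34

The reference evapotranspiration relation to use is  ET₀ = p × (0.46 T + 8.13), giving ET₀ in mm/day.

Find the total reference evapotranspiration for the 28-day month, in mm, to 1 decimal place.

199.6 mm

ET₀ = 0.34 × (0.46 × 27.9 + 8.13) = 0.34 × 20.964 = 7.1278 mm/d
Monthly total = 7.1278 × 28 = 199.578 mm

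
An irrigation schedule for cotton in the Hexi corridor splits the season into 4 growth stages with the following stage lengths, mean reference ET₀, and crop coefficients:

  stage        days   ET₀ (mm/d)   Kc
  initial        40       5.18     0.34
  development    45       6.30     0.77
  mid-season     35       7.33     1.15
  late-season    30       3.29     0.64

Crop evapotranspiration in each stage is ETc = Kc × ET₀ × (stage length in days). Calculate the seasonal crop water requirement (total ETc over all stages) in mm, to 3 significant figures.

initial: 0.34 × 5.18 × 40 = 70.45 mm
development: 0.77 × 6.30 × 45 = 218.30 mm
mid-season: 1.15 × 7.33 × 35 = 295.03 mm
late-season: 0.64 × 3.29 × 30 = 63.17 mm
Seasonal total = 646.95 mm

647 mm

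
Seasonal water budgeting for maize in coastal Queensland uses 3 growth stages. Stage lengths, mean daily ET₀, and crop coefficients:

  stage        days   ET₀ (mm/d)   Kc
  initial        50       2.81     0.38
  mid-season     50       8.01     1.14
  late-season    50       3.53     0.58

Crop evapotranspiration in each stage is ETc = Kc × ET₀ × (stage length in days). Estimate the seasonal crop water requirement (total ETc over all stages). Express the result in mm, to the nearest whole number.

612 mm

initial: 0.38 × 2.81 × 50 = 53.39 mm
mid-season: 1.14 × 8.01 × 50 = 456.57 mm
late-season: 0.58 × 3.53 × 50 = 102.37 mm
Seasonal total = 612.33 mm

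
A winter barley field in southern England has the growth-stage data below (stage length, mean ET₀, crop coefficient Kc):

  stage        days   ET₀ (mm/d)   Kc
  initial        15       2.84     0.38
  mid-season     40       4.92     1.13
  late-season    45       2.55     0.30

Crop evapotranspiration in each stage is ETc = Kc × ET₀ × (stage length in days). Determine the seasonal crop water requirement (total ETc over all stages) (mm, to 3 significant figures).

273 mm

initial: 0.38 × 2.84 × 15 = 16.19 mm
mid-season: 1.13 × 4.92 × 40 = 222.38 mm
late-season: 0.30 × 2.55 × 45 = 34.43 mm
Seasonal total = 273.00 mm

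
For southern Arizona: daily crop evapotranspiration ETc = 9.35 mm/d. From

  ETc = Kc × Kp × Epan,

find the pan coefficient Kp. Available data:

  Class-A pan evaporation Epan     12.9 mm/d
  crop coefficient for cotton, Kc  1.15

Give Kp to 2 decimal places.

0.63

ETc = Kc × Kp × Epan  ⇒  Kp = ETc / (Kc × Epan)
Kp = 9.35 / (1.15 × 12.9) = 9.35 / 14.835 = 0.6303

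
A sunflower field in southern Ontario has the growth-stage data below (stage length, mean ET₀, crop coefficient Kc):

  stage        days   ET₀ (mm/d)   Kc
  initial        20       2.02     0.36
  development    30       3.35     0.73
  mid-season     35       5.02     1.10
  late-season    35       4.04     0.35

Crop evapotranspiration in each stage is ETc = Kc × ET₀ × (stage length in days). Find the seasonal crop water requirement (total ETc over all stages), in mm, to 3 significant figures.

331 mm

initial: 0.36 × 2.02 × 20 = 14.54 mm
development: 0.73 × 3.35 × 30 = 73.37 mm
mid-season: 1.10 × 5.02 × 35 = 193.27 mm
late-season: 0.35 × 4.04 × 35 = 49.49 mm
Seasonal total = 330.67 mm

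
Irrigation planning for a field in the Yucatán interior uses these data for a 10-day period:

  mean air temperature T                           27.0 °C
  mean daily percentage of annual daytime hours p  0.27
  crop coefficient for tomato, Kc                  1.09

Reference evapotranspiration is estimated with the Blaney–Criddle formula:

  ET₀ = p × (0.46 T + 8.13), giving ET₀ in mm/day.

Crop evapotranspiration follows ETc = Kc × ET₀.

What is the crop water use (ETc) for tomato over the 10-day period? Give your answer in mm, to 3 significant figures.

60.5 mm

ET₀ = 0.27 × (0.46 × 27.0 + 8.13) = 0.27 × 20.550 = 5.5485 mm/d
ETc = Kc × ET₀ = 1.09 × 5.5485 = 6.0479 mm/d
Over 10 days: 6.0479 × 10 = 60.479 mm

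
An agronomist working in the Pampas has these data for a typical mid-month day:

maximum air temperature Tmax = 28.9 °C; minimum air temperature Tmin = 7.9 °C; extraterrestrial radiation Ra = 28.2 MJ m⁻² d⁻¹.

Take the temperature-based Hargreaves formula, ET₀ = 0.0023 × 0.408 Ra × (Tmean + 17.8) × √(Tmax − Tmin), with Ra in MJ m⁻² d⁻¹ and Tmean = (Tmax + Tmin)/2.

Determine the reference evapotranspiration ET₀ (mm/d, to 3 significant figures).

Tmean = (28.9 + 7.9)/2 = 18.40 °C
0.408 Ra = 0.408 × 28.2 = 11.5056 mm/d equivalent
ET₀ = 0.0023 × 11.5056 × (18.40 + 17.8) × √21.0 = 0.0023 × 11.5056 × 36.20 × 4.5826 = 4.3899 mm/d

4.39 mm/d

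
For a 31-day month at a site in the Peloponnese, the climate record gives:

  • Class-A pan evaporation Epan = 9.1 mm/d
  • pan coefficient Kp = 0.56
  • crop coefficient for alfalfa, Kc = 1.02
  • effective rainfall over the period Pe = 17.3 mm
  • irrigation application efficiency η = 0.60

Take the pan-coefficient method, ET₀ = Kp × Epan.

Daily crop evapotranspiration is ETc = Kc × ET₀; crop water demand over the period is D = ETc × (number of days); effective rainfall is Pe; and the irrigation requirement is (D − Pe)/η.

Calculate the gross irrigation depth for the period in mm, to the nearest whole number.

240 mm

ET₀ = 0.56 × 9.1 = 5.0960 mm/d
ETc = Kc × ET₀ = 1.02 × 5.0960 = 5.1979 mm/d
Crop demand D = ETc × 31 d = 5.1979 × 31 = 161.135 mm
D − Pe = 161.135 − 17.3 = 143.835 mm
Gross irrigation = 143.835 / 0.60 = 239.725 mm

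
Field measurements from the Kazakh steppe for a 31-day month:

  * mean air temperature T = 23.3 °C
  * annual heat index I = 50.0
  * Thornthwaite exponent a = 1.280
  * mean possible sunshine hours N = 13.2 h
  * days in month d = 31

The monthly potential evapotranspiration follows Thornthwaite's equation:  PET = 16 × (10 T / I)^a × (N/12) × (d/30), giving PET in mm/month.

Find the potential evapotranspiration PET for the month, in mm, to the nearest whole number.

130 mm

10T/I = 10 × 23.3 / 50.0 = 4.6600
(10T/I)^a = 4.6600^1.280 = 7.1702
Uncorrected PET = 16 × 7.1702 = 114.723 mm
Correction = (N/12)(d/30) = (13.2/12)(31/30) = 1.1367
PET = 114.723 × 1.1367 = 130.406 mm/month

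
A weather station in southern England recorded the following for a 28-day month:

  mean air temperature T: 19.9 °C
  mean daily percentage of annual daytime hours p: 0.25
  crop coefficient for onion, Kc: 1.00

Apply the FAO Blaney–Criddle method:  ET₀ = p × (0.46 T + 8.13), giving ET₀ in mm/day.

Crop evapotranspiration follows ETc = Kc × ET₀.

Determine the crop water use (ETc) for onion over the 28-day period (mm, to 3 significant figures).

121 mm

ET₀ = 0.25 × (0.46 × 19.9 + 8.13) = 0.25 × 17.284 = 4.3210 mm/d
ETc = Kc × ET₀ = 1.00 × 4.3210 = 4.3210 mm/d
Over 28 days: 4.3210 × 28 = 120.988 mm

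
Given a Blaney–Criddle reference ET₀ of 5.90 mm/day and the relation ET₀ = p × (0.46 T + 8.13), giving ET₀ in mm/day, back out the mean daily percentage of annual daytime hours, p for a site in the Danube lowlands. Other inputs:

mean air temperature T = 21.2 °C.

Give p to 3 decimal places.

p = ET₀ / (0.46 T + 8.13) = 5.90 / (0.46 × 21.2 + 8.13) = 5.90 / 17.882 = 0.3299

0.330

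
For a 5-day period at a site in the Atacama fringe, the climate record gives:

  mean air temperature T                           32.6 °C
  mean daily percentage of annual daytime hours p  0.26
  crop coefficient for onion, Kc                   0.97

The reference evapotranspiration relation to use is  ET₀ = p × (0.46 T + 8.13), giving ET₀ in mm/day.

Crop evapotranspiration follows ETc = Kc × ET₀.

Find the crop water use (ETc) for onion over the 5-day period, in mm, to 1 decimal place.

29.2 mm

ET₀ = 0.26 × (0.46 × 32.6 + 8.13) = 0.26 × 23.126 = 6.0128 mm/d
ETc = Kc × ET₀ = 0.97 × 6.0128 = 5.8324 mm/d
Over 5 days: 5.8324 × 5 = 29.162 mm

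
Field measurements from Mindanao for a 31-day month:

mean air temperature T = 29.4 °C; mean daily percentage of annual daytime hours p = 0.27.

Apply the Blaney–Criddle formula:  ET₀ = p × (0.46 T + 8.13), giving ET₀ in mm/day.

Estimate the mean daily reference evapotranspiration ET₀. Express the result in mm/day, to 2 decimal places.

ET₀ = 0.27 × (0.46 × 29.4 + 8.13) = 0.27 × 21.654 = 5.8466 mm/d

5.85 mm/day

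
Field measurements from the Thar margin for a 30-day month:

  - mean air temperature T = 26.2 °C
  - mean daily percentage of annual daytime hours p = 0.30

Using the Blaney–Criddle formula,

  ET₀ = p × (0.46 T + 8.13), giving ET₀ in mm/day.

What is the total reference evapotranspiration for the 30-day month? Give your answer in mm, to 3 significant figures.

ET₀ = 0.30 × (0.46 × 26.2 + 8.13) = 0.30 × 20.182 = 6.0546 mm/d
Monthly total = 6.0546 × 30 = 181.638 mm

182 mm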